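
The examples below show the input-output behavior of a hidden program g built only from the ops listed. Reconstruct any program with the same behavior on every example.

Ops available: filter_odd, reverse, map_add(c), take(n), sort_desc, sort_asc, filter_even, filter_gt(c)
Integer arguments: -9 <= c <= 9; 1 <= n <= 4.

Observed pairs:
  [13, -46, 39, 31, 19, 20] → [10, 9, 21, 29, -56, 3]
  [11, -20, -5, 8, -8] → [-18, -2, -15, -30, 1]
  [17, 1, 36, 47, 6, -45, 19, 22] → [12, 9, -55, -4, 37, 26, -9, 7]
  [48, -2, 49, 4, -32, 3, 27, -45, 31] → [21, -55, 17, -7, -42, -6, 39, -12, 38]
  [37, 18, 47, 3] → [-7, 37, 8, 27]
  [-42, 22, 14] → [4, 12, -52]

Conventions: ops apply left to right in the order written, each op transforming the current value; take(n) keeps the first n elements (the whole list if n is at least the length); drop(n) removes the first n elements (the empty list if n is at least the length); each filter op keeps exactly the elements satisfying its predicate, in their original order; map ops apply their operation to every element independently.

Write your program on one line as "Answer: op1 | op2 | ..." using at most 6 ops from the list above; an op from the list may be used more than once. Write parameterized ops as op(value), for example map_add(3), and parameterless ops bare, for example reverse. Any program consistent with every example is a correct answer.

reverse | map_add(-8) | reverse | map_add(-2) | reverse

Check, running the answer program on each example:
  [13, -46, 39, 31, 19, 20] -> [20, 19, 31, 39, -46, 13] -> [12, 11, 23, 31, -54, 5] -> [5, -54, 31, 23, 11, 12] -> [3, -56, 29, 21, 9, 10] -> [10, 9, 21, 29, -56, 3]
  [11, -20, -5, 8, -8] -> [-8, 8, -5, -20, 11] -> [-16, 0, -13, -28, 3] -> [3, -28, -13, 0, -16] -> [1, -30, -15, -2, -18] -> [-18, -2, -15, -30, 1]
  [17, 1, 36, 47, 6, -45, 19, 22] -> [22, 19, -45, 6, 47, 36, 1, 17] -> [14, 11, -53, -2, 39, 28, -7, 9] -> [9, -7, 28, 39, -2, -53, 11, 14] -> [7, -9, 26, 37, -4, -55, 9, 12] -> [12, 9, -55, -4, 37, 26, -9, 7]
  [48, -2, 49, 4, -32, 3, 27, -45, 31] -> [31, -45, 27, 3, -32, 4, 49, -2, 48] -> [23, -53, 19, -5, -40, -4, 41, -10, 40] -> [40, -10, 41, -4, -40, -5, 19, -53, 23] -> [38, -12, 39, -6, -42, -7, 17, -55, 21] -> [21, -55, 17, -7, -42, -6, 39, -12, 38]
  [37, 18, 47, 3] -> [3, 47, 18, 37] -> [-5, 39, 10, 29] -> [29, 10, 39, -5] -> [27, 8, 37, -7] -> [-7, 37, 8, 27]
  [-42, 22, 14] -> [14, 22, -42] -> [6, 14, -50] -> [-50, 14, 6] -> [-52, 12, 4] -> [4, 12, -52]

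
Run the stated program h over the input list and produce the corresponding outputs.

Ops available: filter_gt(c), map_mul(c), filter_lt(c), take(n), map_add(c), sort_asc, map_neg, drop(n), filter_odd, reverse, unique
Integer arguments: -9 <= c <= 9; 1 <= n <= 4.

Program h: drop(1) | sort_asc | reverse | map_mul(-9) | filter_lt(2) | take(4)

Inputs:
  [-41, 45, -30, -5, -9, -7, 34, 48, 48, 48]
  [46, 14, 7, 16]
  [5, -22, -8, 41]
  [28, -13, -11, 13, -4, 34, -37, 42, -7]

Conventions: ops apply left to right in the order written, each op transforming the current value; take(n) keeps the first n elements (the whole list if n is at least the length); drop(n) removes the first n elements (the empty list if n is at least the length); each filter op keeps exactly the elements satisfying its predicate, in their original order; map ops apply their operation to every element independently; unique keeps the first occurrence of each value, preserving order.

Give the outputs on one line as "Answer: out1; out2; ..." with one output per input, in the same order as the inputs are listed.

[-432, -432, -432, -405]; [-144, -126, -63]; [-369]; [-378, -306, -117]

Execution, op by op:
  [-41, 45, -30, -5, -9, -7, 34, 48, 48, 48] -> [45, -30, -5, -9, -7, 34, 48, 48, 48] -> [-30, -9, -7, -5, 34, 45, 48, 48, 48] -> [48, 48, 48, 45, 34, -5, -7, -9, -30] -> [-432, -432, -432, -405, -306, 45, 63, 81, 270] -> [-432, -432, -432, -405, -306] -> [-432, -432, -432, -405]
  [46, 14, 7, 16] -> [14, 7, 16] -> [7, 14, 16] -> [16, 14, 7] -> [-144, -126, -63] -> [-144, -126, -63] -> [-144, -126, -63]
  [5, -22, -8, 41] -> [-22, -8, 41] -> [-22, -8, 41] -> [41, -8, -22] -> [-369, 72, 198] -> [-369] -> [-369]
  [28, -13, -11, 13, -4, 34, -37, 42, -7] -> [-13, -11, 13, -4, 34, -37, 42, -7] -> [-37, -13, -11, -7, -4, 13, 34, 42] -> [42, 34, 13, -4, -7, -11, -13, -37] -> [-378, -306, -117, 36, 63, 99, 117, 333] -> [-378, -306, -117] -> [-378, -306, -117]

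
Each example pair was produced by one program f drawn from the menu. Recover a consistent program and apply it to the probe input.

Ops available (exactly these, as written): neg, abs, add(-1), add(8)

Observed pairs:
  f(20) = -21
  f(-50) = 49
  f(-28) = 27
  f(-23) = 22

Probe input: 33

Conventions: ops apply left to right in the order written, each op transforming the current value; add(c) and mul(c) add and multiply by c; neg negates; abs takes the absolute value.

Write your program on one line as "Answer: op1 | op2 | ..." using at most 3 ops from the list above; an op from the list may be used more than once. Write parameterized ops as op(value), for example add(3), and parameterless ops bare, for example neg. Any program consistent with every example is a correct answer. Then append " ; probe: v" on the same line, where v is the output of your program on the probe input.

neg | add(-1) ; probe: -34

Check, running the answer program on each example:
  20 -> -20 -> -21
  -50 -> 50 -> 49
  -28 -> 28 -> 27
  -23 -> 23 -> 22
  probe: 33 -> -33 -> -34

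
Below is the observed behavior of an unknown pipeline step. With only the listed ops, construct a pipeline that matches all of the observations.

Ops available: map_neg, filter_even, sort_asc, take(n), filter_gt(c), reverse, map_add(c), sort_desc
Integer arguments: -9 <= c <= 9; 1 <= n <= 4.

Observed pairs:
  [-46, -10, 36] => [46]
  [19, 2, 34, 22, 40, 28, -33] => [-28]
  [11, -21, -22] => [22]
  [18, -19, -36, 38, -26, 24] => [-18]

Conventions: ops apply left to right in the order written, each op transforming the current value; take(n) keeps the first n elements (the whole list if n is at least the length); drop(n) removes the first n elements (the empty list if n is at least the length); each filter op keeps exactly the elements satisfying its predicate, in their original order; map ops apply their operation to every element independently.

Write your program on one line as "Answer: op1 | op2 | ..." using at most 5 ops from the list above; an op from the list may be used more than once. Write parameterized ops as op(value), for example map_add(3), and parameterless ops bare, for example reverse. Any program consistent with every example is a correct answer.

map_neg | sort_asc | take(3) | sort_desc | take(1)

Check, running the answer program on each example:
  [-46, -10, 36] -> [46, 10, -36] -> [-36, 10, 46] -> [-36, 10, 46] -> [46, 10, -36] -> [46]
  [19, 2, 34, 22, 40, 28, -33] -> [-19, -2, -34, -22, -40, -28, 33] -> [-40, -34, -28, -22, -19, -2, 33] -> [-40, -34, -28] -> [-28, -34, -40] -> [-28]
  [11, -21, -22] -> [-11, 21, 22] -> [-11, 21, 22] -> [-11, 21, 22] -> [22, 21, -11] -> [22]
  [18, -19, -36, 38, -26, 24] -> [-18, 19, 36, -38, 26, -24] -> [-38, -24, -18, 19, 26, 36] -> [-38, -24, -18] -> [-18, -24, -38] -> [-18]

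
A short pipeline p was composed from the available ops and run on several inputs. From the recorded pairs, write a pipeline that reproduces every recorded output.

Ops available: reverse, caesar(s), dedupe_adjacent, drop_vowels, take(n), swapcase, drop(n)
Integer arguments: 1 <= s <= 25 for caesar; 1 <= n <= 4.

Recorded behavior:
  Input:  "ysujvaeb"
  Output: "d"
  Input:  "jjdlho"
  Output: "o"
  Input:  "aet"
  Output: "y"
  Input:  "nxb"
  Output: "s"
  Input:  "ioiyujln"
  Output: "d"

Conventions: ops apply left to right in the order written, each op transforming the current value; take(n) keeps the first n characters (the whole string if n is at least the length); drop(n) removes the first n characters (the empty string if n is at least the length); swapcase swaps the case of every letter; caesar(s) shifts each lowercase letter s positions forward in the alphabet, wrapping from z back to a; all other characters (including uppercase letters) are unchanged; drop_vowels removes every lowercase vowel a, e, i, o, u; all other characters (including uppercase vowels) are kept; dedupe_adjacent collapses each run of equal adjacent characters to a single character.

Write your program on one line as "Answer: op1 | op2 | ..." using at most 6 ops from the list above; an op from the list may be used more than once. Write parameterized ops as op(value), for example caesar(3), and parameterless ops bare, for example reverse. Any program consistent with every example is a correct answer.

take(4) | drop_vowels | caesar(5) | take(3) | take(1)

Check, running the answer program on each example:
  "ysujvaeb" -> "ysuj" -> "ysj" -> "dxo" -> "dxo" -> "d"
  "jjdlho" -> "jjdl" -> "jjdl" -> "ooiq" -> "ooi" -> "o"
  "aet" -> "aet" -> "t" -> "y" -> "y" -> "y"
  "nxb" -> "nxb" -> "nxb" -> "scg" -> "scg" -> "s"
  "ioiyujln" -> "ioiy" -> "y" -> "d" -> "d" -> "d"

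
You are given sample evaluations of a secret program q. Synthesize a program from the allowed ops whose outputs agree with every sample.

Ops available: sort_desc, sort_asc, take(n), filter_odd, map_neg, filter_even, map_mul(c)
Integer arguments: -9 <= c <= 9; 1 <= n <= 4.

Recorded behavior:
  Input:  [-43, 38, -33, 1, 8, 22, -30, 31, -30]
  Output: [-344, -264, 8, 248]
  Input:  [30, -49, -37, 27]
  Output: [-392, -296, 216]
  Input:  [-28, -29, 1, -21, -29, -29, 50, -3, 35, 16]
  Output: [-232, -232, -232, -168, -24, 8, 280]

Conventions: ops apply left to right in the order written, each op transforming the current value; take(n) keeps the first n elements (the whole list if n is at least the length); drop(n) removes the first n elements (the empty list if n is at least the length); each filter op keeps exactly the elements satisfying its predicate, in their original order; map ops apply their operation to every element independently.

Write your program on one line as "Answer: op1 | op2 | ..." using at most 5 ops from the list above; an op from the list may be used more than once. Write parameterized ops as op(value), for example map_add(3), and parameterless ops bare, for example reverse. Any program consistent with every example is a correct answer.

filter_odd | map_mul(-8) | map_neg | sort_asc

Check, running the answer program on each example:
  [-43, 38, -33, 1, 8, 22, -30, 31, -30] -> [-43, -33, 1, 31] -> [344, 264, -8, -248] -> [-344, -264, 8, 248] -> [-344, -264, 8, 248]
  [30, -49, -37, 27] -> [-49, -37, 27] -> [392, 296, -216] -> [-392, -296, 216] -> [-392, -296, 216]
  [-28, -29, 1, -21, -29, -29, 50, -3, 35, 16] -> [-29, 1, -21, -29, -29, -3, 35] -> [232, -8, 168, 232, 232, 24, -280] -> [-232, 8, -168, -232, -232, -24, 280] -> [-232, -232, -232, -168, -24, 8, 280]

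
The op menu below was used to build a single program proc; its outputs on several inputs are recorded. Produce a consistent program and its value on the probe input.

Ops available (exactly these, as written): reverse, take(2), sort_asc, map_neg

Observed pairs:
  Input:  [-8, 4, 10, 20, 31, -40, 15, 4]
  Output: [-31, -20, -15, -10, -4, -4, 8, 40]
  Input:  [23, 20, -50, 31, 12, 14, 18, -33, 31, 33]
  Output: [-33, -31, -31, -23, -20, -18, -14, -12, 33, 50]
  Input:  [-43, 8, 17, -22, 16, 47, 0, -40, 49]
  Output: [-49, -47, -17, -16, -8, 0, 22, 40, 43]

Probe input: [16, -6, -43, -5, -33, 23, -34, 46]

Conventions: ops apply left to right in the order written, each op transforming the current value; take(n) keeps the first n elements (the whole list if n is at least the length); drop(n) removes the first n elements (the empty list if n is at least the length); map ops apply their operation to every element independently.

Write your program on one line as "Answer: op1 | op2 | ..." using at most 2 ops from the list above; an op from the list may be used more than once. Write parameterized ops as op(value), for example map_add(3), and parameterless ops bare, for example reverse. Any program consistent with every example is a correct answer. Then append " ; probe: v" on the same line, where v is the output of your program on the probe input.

map_neg | sort_asc ; probe: [-46, -23, -16, 5, 6, 33, 34, 43]

Check, running the answer program on each example:
  [-8, 4, 10, 20, 31, -40, 15, 4] -> [8, -4, -10, -20, -31, 40, -15, -4] -> [-31, -20, -15, -10, -4, -4, 8, 40]
  [23, 20, -50, 31, 12, 14, 18, -33, 31, 33] -> [-23, -20, 50, -31, -12, -14, -18, 33, -31, -33] -> [-33, -31, -31, -23, -20, -18, -14, -12, 33, 50]
  [-43, 8, 17, -22, 16, 47, 0, -40, 49] -> [43, -8, -17, 22, -16, -47, 0, 40, -49] -> [-49, -47, -17, -16, -8, 0, 22, 40, 43]
  probe: [16, -6, -43, -5, -33, 23, -34, 46] -> [-16, 6, 43, 5, 33, -23, 34, -46] -> [-46, -23, -16, 5, 6, 33, 34, 43]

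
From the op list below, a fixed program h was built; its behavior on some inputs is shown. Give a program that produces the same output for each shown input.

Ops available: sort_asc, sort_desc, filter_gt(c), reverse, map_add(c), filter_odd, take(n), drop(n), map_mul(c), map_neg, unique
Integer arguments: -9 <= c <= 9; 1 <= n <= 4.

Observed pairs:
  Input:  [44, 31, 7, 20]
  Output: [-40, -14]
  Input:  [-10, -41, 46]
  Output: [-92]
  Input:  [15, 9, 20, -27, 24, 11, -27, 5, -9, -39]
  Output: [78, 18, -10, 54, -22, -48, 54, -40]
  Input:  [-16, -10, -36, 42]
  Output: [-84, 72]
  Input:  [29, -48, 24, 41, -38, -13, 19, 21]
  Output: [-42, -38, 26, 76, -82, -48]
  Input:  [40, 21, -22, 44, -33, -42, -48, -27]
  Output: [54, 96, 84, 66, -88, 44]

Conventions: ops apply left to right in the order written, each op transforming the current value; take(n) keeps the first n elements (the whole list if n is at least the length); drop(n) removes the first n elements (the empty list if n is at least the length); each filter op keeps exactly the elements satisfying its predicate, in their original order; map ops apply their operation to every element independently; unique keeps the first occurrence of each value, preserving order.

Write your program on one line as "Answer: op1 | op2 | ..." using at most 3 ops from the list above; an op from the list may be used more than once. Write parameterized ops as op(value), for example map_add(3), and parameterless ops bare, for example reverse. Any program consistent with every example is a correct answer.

drop(2) | reverse | map_mul(-2)

Check, running the answer program on each example:
  [44, 31, 7, 20] -> [7, 20] -> [20, 7] -> [-40, -14]
  [-10, -41, 46] -> [46] -> [46] -> [-92]
  [15, 9, 20, -27, 24, 11, -27, 5, -9, -39] -> [20, -27, 24, 11, -27, 5, -9, -39] -> [-39, -9, 5, -27, 11, 24, -27, 20] -> [78, 18, -10, 54, -22, -48, 54, -40]
  [-16, -10, -36, 42] -> [-36, 42] -> [42, -36] -> [-84, 72]
  [29, -48, 24, 41, -38, -13, 19, 21] -> [24, 41, -38, -13, 19, 21] -> [21, 19, -13, -38, 41, 24] -> [-42, -38, 26, 76, -82, -48]
  [40, 21, -22, 44, -33, -42, -48, -27] -> [-22, 44, -33, -42, -48, -27] -> [-27, -48, -42, -33, 44, -22] -> [54, 96, 84, 66, -88, 44]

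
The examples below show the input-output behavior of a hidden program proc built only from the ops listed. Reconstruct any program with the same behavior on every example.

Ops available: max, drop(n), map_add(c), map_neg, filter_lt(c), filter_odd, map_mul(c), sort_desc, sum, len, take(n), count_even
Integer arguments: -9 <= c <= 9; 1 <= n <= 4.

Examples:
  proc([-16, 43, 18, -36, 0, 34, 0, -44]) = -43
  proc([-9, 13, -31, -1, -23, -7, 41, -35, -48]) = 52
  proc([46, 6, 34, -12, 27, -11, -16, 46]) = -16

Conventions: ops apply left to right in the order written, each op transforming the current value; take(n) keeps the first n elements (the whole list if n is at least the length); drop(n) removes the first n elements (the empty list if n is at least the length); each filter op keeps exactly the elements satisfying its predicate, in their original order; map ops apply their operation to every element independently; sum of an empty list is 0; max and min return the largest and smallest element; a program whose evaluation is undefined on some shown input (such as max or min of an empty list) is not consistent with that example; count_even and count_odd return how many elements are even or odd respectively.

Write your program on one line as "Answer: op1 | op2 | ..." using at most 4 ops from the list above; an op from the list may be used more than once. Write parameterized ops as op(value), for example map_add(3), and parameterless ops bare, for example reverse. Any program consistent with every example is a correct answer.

filter_odd | map_neg | sum

Check, running the answer program on each example:
  [-16, 43, 18, -36, 0, 34, 0, -44] -> [43] -> [-43] -> -43
  [-9, 13, -31, -1, -23, -7, 41, -35, -48] -> [-9, 13, -31, -1, -23, -7, 41, -35] -> [9, -13, 31, 1, 23, 7, -41, 35] -> 52
  [46, 6, 34, -12, 27, -11, -16, 46] -> [27, -11] -> [-27, 11] -> -16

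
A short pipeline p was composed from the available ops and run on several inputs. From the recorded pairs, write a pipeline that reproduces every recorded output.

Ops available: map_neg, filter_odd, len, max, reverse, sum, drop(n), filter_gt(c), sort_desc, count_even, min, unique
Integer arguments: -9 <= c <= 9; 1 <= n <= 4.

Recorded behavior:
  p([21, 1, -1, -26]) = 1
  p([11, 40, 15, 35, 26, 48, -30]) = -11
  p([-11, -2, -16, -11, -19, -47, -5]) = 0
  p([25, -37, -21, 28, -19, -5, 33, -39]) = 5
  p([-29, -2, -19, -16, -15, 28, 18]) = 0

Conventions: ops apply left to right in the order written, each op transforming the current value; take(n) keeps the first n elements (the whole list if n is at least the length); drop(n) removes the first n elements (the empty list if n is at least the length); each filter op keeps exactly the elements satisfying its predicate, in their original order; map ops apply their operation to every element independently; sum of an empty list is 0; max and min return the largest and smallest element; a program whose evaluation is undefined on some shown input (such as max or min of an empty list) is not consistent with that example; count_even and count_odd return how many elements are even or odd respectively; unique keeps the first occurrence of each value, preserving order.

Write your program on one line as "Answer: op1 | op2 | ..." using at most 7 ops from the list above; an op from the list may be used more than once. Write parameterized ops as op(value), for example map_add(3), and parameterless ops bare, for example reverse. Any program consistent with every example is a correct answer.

filter_gt(-6) | sort_desc | filter_odd | map_neg | drop(2) | sum

Check, running the answer program on each example:
  [21, 1, -1, -26] -> [21, 1, -1] -> [21, 1, -1] -> [21, 1, -1] -> [-21, -1, 1] -> [1] -> 1
  [11, 40, 15, 35, 26, 48, -30] -> [11, 40, 15, 35, 26, 48] -> [48, 40, 35, 26, 15, 11] -> [35, 15, 11] -> [-35, -15, -11] -> [-11] -> -11
  [-11, -2, -16, -11, -19, -47, -5] -> [-2, -5] -> [-2, -5] -> [-5] -> [5] -> [] -> 0
  [25, -37, -21, 28, -19, -5, 33, -39] -> [25, 28, -5, 33] -> [33, 28, 25, -5] -> [33, 25, -5] -> [-33, -25, 5] -> [5] -> 5
  [-29, -2, -19, -16, -15, 28, 18] -> [-2, 28, 18] -> [28, 18, -2] -> [] -> [] -> [] -> 0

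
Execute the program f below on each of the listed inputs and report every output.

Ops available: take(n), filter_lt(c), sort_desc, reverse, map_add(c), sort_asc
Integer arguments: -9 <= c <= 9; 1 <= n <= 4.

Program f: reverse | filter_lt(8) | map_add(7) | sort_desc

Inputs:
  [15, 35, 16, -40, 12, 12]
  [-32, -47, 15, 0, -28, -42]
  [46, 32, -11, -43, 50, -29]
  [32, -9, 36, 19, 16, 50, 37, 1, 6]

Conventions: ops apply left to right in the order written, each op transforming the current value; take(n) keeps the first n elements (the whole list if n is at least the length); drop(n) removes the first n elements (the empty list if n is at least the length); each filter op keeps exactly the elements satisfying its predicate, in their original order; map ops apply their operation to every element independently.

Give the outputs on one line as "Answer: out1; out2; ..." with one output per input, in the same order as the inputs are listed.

[-33]; [7, -21, -25, -35, -40]; [-4, -22, -36]; [13, 8, -2]

Execution, op by op:
  [15, 35, 16, -40, 12, 12] -> [12, 12, -40, 16, 35, 15] -> [-40] -> [-33] -> [-33]
  [-32, -47, 15, 0, -28, -42] -> [-42, -28, 0, 15, -47, -32] -> [-42, -28, 0, -47, -32] -> [-35, -21, 7, -40, -25] -> [7, -21, -25, -35, -40]
  [46, 32, -11, -43, 50, -29] -> [-29, 50, -43, -11, 32, 46] -> [-29, -43, -11] -> [-22, -36, -4] -> [-4, -22, -36]
  [32, -9, 36, 19, 16, 50, 37, 1, 6] -> [6, 1, 37, 50, 16, 19, 36, -9, 32] -> [6, 1, -9] -> [13, 8, -2] -> [13, 8, -2]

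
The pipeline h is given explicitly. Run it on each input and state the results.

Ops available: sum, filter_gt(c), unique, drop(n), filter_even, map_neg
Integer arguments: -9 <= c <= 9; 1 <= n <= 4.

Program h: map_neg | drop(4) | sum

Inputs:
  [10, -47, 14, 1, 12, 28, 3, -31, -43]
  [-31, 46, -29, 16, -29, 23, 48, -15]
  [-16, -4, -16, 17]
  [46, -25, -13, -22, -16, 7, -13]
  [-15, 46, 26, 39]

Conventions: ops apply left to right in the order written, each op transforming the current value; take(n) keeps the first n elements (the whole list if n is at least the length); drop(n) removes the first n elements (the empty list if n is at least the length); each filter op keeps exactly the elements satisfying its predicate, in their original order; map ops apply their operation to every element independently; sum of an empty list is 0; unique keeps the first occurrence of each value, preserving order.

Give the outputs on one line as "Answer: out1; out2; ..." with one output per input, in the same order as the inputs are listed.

Execution, op by op:
  [10, -47, 14, 1, 12, 28, 3, -31, -43] -> [-10, 47, -14, -1, -12, -28, -3, 31, 43] -> [-12, -28, -3, 31, 43] -> 31
  [-31, 46, -29, 16, -29, 23, 48, -15] -> [31, -46, 29, -16, 29, -23, -48, 15] -> [29, -23, -48, 15] -> -27
  [-16, -4, -16, 17] -> [16, 4, 16, -17] -> [] -> 0
  [46, -25, -13, -22, -16, 7, -13] -> [-46, 25, 13, 22, 16, -7, 13] -> [16, -7, 13] -> 22
  [-15, 46, 26, 39] -> [15, -46, -26, -39] -> [] -> 0

31; -27; 0; 22; 0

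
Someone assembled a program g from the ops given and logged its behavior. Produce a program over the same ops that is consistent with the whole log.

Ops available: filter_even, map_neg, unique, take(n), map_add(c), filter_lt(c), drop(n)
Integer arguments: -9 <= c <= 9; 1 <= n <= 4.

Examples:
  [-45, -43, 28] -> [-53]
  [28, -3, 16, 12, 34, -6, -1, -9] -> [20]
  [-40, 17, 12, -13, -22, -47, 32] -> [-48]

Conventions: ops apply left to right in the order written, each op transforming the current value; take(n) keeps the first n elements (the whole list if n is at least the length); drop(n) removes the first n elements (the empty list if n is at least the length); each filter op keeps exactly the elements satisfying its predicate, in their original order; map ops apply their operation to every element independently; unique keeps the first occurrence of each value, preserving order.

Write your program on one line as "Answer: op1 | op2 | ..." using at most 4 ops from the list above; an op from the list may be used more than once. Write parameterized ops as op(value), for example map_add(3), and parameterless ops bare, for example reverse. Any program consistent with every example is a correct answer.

map_neg | map_add(8) | map_neg | take(1)

Check, running the answer program on each example:
  [-45, -43, 28] -> [45, 43, -28] -> [53, 51, -20] -> [-53, -51, 20] -> [-53]
  [28, -3, 16, 12, 34, -6, -1, -9] -> [-28, 3, -16, -12, -34, 6, 1, 9] -> [-20, 11, -8, -4, -26, 14, 9, 17] -> [20, -11, 8, 4, 26, -14, -9, -17] -> [20]
  [-40, 17, 12, -13, -22, -47, 32] -> [40, -17, -12, 13, 22, 47, -32] -> [48, -9, -4, 21, 30, 55, -24] -> [-48, 9, 4, -21, -30, -55, 24] -> [-48]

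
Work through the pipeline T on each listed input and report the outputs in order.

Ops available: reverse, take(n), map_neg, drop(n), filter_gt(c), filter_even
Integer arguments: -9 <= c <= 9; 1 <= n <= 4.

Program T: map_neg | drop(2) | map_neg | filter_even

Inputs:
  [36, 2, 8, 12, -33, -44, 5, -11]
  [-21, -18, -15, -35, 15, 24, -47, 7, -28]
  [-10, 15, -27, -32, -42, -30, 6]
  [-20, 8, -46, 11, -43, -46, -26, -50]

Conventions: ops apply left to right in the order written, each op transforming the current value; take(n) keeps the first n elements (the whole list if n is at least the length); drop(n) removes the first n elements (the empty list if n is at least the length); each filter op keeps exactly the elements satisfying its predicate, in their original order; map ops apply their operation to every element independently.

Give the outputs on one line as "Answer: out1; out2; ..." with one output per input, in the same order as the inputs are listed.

Execution, op by op:
  [36, 2, 8, 12, -33, -44, 5, -11] -> [-36, -2, -8, -12, 33, 44, -5, 11] -> [-8, -12, 33, 44, -5, 11] -> [8, 12, -33, -44, 5, -11] -> [8, 12, -44]
  [-21, -18, -15, -35, 15, 24, -47, 7, -28] -> [21, 18, 15, 35, -15, -24, 47, -7, 28] -> [15, 35, -15, -24, 47, -7, 28] -> [-15, -35, 15, 24, -47, 7, -28] -> [24, -28]
  [-10, 15, -27, -32, -42, -30, 6] -> [10, -15, 27, 32, 42, 30, -6] -> [27, 32, 42, 30, -6] -> [-27, -32, -42, -30, 6] -> [-32, -42, -30, 6]
  [-20, 8, -46, 11, -43, -46, -26, -50] -> [20, -8, 46, -11, 43, 46, 26, 50] -> [46, -11, 43, 46, 26, 50] -> [-46, 11, -43, -46, -26, -50] -> [-46, -46, -26, -50]

[8, 12, -44]; [24, -28]; [-32, -42, -30, 6]; [-46, -46, -26, -50]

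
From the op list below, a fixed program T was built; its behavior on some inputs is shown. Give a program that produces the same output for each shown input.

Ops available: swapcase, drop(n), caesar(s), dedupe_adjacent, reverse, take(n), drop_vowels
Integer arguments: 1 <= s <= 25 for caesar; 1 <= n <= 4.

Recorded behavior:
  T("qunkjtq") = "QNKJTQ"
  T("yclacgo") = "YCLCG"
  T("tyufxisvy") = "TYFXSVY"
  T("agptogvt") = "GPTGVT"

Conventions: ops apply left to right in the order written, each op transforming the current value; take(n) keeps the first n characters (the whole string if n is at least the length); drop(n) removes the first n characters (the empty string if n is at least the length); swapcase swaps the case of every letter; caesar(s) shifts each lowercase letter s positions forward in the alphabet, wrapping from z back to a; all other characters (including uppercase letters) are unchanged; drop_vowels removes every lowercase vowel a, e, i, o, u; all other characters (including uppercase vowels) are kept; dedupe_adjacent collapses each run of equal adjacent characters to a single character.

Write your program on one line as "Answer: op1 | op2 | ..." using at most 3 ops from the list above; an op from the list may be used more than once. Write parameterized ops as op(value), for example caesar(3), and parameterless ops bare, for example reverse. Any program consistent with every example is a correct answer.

drop_vowels | swapcase

Check, running the answer program on each example:
  "qunkjtq" -> "qnkjtq" -> "QNKJTQ"
  "yclacgo" -> "yclcg" -> "YCLCG"
  "tyufxisvy" -> "tyfxsvy" -> "TYFXSVY"
  "agptogvt" -> "gptgvt" -> "GPTGVT"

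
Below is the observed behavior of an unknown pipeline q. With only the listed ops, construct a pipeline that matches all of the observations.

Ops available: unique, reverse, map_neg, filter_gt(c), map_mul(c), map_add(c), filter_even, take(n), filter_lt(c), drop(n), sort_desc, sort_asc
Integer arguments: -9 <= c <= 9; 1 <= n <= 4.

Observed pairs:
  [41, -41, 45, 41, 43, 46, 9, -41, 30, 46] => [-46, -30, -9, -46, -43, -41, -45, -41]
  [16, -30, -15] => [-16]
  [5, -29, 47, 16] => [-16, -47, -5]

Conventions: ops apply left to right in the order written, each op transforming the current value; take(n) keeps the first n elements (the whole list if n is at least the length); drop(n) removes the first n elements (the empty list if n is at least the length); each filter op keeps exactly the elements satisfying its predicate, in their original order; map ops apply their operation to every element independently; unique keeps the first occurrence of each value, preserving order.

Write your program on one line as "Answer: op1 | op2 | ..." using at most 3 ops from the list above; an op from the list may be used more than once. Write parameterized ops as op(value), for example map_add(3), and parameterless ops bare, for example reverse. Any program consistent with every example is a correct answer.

reverse | filter_gt(-2) | map_neg

Check, running the answer program on each example:
  [41, -41, 45, 41, 43, 46, 9, -41, 30, 46] -> [46, 30, -41, 9, 46, 43, 41, 45, -41, 41] -> [46, 30, 9, 46, 43, 41, 45, 41] -> [-46, -30, -9, -46, -43, -41, -45, -41]
  [16, -30, -15] -> [-15, -30, 16] -> [16] -> [-16]
  [5, -29, 47, 16] -> [16, 47, -29, 5] -> [16, 47, 5] -> [-16, -47, -5]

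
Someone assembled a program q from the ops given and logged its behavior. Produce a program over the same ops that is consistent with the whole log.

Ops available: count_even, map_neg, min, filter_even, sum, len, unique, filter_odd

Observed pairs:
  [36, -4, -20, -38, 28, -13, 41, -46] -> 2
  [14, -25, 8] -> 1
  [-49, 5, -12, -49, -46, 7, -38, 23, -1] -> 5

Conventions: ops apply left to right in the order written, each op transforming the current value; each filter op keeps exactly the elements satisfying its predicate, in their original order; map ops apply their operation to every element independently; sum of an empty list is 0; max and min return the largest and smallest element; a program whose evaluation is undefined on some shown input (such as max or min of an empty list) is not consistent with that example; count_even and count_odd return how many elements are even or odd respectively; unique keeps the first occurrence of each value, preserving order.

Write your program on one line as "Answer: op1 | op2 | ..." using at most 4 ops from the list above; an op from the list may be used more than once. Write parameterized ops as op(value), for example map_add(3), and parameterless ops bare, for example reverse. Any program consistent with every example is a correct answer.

filter_odd | unique | len

Check, running the answer program on each example:
  [36, -4, -20, -38, 28, -13, 41, -46] -> [-13, 41] -> [-13, 41] -> 2
  [14, -25, 8] -> [-25] -> [-25] -> 1
  [-49, 5, -12, -49, -46, 7, -38, 23, -1] -> [-49, 5, -49, 7, 23, -1] -> [-49, 5, 7, 23, -1] -> 5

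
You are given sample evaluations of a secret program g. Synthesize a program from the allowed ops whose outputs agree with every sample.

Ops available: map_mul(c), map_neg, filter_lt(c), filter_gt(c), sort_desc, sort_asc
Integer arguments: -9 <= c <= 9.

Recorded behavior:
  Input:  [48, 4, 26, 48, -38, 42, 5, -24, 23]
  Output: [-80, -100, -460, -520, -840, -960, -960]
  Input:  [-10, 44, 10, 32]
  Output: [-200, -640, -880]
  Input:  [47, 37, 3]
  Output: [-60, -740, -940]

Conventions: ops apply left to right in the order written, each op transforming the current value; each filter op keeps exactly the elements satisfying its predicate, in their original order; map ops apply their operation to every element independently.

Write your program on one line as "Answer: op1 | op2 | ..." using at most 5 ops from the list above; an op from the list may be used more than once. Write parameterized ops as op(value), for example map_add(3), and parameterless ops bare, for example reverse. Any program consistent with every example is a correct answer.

filter_gt(2) | map_mul(4) | sort_asc | map_mul(-5)

Check, running the answer program on each example:
  [48, 4, 26, 48, -38, 42, 5, -24, 23] -> [48, 4, 26, 48, 42, 5, 23] -> [192, 16, 104, 192, 168, 20, 92] -> [16, 20, 92, 104, 168, 192, 192] -> [-80, -100, -460, -520, -840, -960, -960]
  [-10, 44, 10, 32] -> [44, 10, 32] -> [176, 40, 128] -> [40, 128, 176] -> [-200, -640, -880]
  [47, 37, 3] -> [47, 37, 3] -> [188, 148, 12] -> [12, 148, 188] -> [-60, -740, -940]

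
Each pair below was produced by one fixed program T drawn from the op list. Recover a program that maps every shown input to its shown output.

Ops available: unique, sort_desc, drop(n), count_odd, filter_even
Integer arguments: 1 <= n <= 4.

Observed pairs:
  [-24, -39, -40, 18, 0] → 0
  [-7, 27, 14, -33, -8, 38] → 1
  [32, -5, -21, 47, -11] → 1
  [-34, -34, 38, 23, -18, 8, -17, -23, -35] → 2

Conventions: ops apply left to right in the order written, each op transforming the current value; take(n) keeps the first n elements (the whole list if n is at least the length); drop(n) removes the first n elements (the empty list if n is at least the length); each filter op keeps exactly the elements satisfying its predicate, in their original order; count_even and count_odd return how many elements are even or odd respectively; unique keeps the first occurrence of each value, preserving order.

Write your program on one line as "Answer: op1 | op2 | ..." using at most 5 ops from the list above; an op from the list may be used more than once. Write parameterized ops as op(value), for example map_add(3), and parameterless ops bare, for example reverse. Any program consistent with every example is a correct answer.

sort_desc | drop(4) | unique | count_odd

Check, running the answer program on each example:
  [-24, -39, -40, 18, 0] -> [18, 0, -24, -39, -40] -> [-40] -> [-40] -> 0
  [-7, 27, 14, -33, -8, 38] -> [38, 27, 14, -7, -8, -33] -> [-8, -33] -> [-8, -33] -> 1
  [32, -5, -21, 47, -11] -> [47, 32, -5, -11, -21] -> [-21] -> [-21] -> 1
  [-34, -34, 38, 23, -18, 8, -17, -23, -35] -> [38, 23, 8, -17, -18, -23, -34, -34, -35] -> [-18, -23, -34, -34, -35] -> [-18, -23, -34, -35] -> 2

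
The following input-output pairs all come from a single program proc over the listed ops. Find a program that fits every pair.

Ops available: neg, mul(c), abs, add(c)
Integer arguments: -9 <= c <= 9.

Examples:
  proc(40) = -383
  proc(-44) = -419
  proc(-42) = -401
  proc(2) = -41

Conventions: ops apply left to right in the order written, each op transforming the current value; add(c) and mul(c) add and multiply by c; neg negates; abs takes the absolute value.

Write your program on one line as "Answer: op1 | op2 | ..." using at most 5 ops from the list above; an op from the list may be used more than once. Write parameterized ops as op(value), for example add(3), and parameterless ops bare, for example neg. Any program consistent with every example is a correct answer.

abs | add(2) | mul(-9) | add(-5)

Check, running the answer program on each example:
  40 -> 40 -> 42 -> -378 -> -383
  -44 -> 44 -> 46 -> -414 -> -419
  -42 -> 42 -> 44 -> -396 -> -401
  2 -> 2 -> 4 -> -36 -> -41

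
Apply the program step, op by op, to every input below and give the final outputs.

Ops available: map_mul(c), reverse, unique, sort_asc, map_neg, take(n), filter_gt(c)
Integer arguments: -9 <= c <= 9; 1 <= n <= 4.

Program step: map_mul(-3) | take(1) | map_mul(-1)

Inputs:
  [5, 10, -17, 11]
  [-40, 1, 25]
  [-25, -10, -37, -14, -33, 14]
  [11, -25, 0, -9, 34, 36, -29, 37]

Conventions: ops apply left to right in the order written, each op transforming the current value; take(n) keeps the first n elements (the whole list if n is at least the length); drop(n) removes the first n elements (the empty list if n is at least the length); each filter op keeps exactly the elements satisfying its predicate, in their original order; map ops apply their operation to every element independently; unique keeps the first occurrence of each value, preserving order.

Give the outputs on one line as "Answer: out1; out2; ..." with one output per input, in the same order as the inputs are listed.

Execution, op by op:
  [5, 10, -17, 11] -> [-15, -30, 51, -33] -> [-15] -> [15]
  [-40, 1, 25] -> [120, -3, -75] -> [120] -> [-120]
  [-25, -10, -37, -14, -33, 14] -> [75, 30, 111, 42, 99, -42] -> [75] -> [-75]
  [11, -25, 0, -9, 34, 36, -29, 37] -> [-33, 75, 0, 27, -102, -108, 87, -111] -> [-33] -> [33]

[15]; [-120]; [-75]; [33]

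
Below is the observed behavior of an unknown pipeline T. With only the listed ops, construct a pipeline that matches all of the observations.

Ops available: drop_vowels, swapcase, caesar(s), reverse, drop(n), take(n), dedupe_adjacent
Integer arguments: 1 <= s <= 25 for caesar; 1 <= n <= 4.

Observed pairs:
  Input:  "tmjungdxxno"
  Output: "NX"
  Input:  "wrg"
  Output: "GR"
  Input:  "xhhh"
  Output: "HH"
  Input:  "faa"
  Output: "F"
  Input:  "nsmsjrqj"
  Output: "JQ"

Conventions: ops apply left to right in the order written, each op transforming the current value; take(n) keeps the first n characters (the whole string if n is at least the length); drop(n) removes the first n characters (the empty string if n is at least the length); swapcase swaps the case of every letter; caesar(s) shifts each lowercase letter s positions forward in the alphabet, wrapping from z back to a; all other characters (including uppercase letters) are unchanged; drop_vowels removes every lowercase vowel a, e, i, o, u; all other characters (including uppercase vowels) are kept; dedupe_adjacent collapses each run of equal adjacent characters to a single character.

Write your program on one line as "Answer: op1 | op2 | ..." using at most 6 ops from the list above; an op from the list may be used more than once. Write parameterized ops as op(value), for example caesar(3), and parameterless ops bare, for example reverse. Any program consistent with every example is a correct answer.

reverse | take(3) | drop_vowels | swapcase | take(2)

Check, running the answer program on each example:
  "tmjungdxxno" -> "onxxdgnujmt" -> "onx" -> "nx" -> "NX" -> "NX"
  "wrg" -> "grw" -> "grw" -> "grw" -> "GRW" -> "GR"
  "xhhh" -> "hhhx" -> "hhh" -> "hhh" -> "HHH" -> "HH"
  "faa" -> "aaf" -> "aaf" -> "f" -> "F" -> "F"
  "nsmsjrqj" -> "jqrjsmsn" -> "jqr" -> "jqr" -> "JQR" -> "JQ"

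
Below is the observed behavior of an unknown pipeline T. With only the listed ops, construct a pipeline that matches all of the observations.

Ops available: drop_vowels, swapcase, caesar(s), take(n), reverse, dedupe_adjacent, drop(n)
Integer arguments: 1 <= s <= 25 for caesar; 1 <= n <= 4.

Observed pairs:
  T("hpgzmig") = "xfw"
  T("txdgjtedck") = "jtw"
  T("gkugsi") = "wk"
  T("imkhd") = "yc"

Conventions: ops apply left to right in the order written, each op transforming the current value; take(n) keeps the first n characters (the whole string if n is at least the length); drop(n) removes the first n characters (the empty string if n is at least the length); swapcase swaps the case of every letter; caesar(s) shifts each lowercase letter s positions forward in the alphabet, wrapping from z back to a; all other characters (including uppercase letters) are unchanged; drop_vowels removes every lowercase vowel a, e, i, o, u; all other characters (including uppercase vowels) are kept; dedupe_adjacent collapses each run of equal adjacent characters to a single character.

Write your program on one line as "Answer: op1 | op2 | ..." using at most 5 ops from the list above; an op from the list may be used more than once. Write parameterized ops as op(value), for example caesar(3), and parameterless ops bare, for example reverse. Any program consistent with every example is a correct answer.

caesar(3) | drop_vowels | caesar(13) | take(3) | drop_vowels

Check, running the answer program on each example:
  "hpgzmig" -> "ksjcplj" -> "ksjcplj" -> "xfwpcyw" -> "xfw" -> "xfw"
  "txdgjtedck" -> "wagjmwhgfn" -> "wgjmwhgfn" -> "jtwzjutsa" -> "jtw" -> "jtw"
  "gkugsi" -> "jnxjvl" -> "jnxjvl" -> "wakwiy" -> "wak" -> "wk"
  "imkhd" -> "lpnkg" -> "lpnkg" -> "ycaxt" -> "yca" -> "yc"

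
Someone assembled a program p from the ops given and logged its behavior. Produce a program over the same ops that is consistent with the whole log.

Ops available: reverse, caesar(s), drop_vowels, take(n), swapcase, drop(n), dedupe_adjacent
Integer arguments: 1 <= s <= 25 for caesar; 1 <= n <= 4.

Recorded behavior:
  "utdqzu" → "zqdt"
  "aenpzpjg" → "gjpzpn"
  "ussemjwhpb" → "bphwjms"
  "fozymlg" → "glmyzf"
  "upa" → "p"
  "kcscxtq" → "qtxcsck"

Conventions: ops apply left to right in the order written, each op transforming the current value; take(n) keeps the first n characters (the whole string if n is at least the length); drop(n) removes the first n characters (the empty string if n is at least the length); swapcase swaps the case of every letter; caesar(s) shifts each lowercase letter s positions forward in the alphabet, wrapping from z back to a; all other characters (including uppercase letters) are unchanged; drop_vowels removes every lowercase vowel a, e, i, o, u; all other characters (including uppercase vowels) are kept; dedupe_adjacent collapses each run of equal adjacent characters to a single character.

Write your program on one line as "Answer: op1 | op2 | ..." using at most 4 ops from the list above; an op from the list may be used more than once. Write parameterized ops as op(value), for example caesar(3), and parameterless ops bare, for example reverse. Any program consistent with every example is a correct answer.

reverse | drop_vowels | dedupe_adjacent

Check, running the answer program on each example:
  "utdqzu" -> "uzqdtu" -> "zqdt" -> "zqdt"
  "aenpzpjg" -> "gjpzpnea" -> "gjpzpn" -> "gjpzpn"
  "ussemjwhpb" -> "bphwjmessu" -> "bphwjmss" -> "bphwjms"
  "fozymlg" -> "glmyzof" -> "glmyzf" -> "glmyzf"
  "upa" -> "apu" -> "p" -> "p"
  "kcscxtq" -> "qtxcsck" -> "qtxcsck" -> "qtxcsck"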